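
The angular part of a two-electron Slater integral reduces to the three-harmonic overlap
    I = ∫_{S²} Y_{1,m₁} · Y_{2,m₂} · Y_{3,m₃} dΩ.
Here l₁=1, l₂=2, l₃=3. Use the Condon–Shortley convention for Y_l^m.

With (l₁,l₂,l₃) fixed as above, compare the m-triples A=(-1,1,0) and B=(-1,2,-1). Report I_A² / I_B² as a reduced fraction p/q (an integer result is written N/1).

Same 1,2,3: normalisation and zero-m 3j drop out of the ratio.
A: Δ: 0! 2! 4! / 7! → 1/105; sum: t=0:+1/12 = 1/12; 3j²(1 2 3; -1 1 0) = Δ·Π!·Σ² = 1/35  (sign -1)
B: Δ: 0! 2! 4! / 7! → 1/105; sum: t=0:+1/48 = 1/48; 3j²(1 2 3; -1 2 -1) = Δ·Π!·Σ² = 1/105  (sign +1)
I_A²/I_B² = (1/35)/(1/105) = 3/1

3/1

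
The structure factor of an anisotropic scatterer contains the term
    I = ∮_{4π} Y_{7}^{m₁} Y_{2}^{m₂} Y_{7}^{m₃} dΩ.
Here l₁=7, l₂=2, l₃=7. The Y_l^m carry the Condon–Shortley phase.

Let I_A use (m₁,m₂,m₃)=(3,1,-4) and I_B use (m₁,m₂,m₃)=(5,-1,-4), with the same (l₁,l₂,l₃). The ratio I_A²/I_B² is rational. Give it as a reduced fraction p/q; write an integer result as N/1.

Same 7,2,7: normalisation and zero-m 3j drop out of the ratio.
A: Δ: 2! 12! 2! / 17! → 1/185640; sum: t=1:−1/4354560 t=2:+1/14515200 = -1/6220800; 3j²(7 2 7; 3 1 -4) = Δ·Π!·Σ² = 77/4420  (sign +1)
B: Δ: 2! 12! 2! / 17! → 1/185640; sum: t=0:+1/14515200 t=1:−1/79833600 = 1/17740800; 3j²(7 2 7; 5 -1 -4) = Δ·Π!·Σ² = 729/30940  (sign -1)
I_A²/I_B² = (77/4420)/(729/30940) = 539/729

539/729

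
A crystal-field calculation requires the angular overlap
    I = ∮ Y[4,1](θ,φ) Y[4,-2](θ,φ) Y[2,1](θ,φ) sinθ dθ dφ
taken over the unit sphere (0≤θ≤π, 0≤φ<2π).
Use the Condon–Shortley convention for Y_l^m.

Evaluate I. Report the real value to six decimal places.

Rules hold: Σm=0, L=10 even, 0≤2≤8.
N = 9·9·5 = 405
Δ = 6!·2!·2!/11! = 1/13860
Racah Σ t=2..4: t=2:+1/192 t=3:−1/36 t=4:+1/192 = -5/288
⇒ 3j(4 4 2; 0 0 0)² = 20/693, sgn -1
Racah Σ t=1..2: t=1:−1/240 t=2:+1/96 = 1/160
⇒ 3j(4 4 2; 1 -2 1)² = 27/1540, sgn -1
4πI² = N·(3j₀)²·(3jₘ)² = 1215/5929
I = +1·√(0.204925/4π) = 0.12770047

0.127700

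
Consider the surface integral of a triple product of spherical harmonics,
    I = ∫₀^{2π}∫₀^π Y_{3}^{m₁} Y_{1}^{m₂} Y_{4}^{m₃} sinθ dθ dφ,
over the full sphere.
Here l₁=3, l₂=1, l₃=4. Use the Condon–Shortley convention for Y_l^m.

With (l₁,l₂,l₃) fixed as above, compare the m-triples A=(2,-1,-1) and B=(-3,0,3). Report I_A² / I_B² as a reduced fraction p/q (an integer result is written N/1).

3/7

Same 3,1,4: normalisation and zero-m 3j drop out of the ratio.
A: Δ: 0! 6! 2! / 9! → 1/252; sum: t=0:+1/240 = 1/240; 3j²(3 1 4; 2 -1 -1) = Δ·Π!·Σ² = 1/84  (sign -1)
B: Δ: 0! 6! 2! / 9! → 1/252; sum: t=0:+1/720 = 1/720; 3j²(3 1 4; -3 0 3) = Δ·Π!·Σ² = 1/36  (sign -1)
I_A²/I_B² = (1/84)/(1/36) = 3/7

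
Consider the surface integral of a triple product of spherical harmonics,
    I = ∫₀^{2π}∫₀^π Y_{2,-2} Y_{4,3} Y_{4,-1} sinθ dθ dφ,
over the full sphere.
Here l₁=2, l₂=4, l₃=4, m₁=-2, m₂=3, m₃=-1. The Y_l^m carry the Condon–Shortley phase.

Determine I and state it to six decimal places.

0.159270

m-sum 0 ✓  L=10 even ✓  2≤4≤6 ✓
Π(2lᵢ+1) = 5×9×9 = 405
triangle coeff Δ(2,4,4) = 1/13860
Σ_t [0,2]: t=0:+1/192 t=1:−1/36 t=2:+1/192 = -5/288
(3j)²=20/693 [(2 4 4; 0 0 0)], sign=-1
Σ_t [2,2]: t=2:+1/480 = 1/480
(3j)²=3/110 [(2 4 4; -2 3 -1)], sign=-1
⇒ 4πI² = 270/847
I = (+1)√(270/847/(4π)) = 0.15927046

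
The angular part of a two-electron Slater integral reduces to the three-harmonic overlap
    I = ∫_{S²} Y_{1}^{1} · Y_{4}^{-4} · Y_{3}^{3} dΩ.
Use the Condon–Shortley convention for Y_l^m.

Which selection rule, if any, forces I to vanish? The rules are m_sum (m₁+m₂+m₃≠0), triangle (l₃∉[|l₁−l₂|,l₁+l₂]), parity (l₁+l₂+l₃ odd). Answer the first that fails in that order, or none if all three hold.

none

Σmᵢ = 0  ✓
l₃∈[|l₁−l₂|,l₁+l₂]=[3,5], have l₃=3  ✓
Σlᵢ = 8 ⇒ even  ✓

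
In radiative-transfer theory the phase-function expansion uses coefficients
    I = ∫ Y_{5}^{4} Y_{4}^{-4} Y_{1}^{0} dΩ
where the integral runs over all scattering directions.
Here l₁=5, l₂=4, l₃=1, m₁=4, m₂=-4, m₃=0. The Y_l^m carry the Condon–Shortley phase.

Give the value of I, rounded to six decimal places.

Checks pass: Σm=0; 10 even; l₃=1∈[1,9].
(2·5+1)(2·4+1)(2·1+1) = 297
Δ: 8! 2! 0! / 11! → 1/495
sum: t=4:+1/576 = 1/576
3j²(5 4 1; 0 0 0) = Δ·Π!·Σ² = 5/99  (sign -1)
sum: t=0:+1/40320 = 1/40320
3j²(5 4 1; 4 -4 0) = Δ·Π!·Σ² = 1/55  (sign -1)
combine: 4πI² = 297·5/99·1/55 = 3/11
take √, sign +1: I = 0.14731920

0.147319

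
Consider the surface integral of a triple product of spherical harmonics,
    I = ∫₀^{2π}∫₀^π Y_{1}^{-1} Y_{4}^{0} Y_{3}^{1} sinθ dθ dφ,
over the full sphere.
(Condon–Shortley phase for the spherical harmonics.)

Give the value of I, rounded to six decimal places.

Checks pass: Σm=0; 8 even; l₃=3∈[3,5].
(2·1+1)(2·4+1)(2·3+1) = 189
Δ: 2! 0! 6! / 9! → 1/252
sum: t=1:−1/36 = -1/36
3j²(1 4 3; 0 0 0) = Δ·Π!·Σ² = 4/63  (sign +1)
sum: t=2:+1/96 = 1/96
3j²(1 4 3; -1 0 1) = Δ·Π!·Σ² = 1/42  (sign +1)
combine: 4πI² = 189·4/63·1/42 = 2/7
take √, sign +1: I = 0.15078601

0.150786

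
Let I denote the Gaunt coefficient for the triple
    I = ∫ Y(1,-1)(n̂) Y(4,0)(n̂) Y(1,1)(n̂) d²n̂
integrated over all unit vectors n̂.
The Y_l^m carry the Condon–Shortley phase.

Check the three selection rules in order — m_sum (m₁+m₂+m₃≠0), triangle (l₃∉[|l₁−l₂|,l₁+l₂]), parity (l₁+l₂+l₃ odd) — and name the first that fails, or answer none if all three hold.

triangle

azimuthal sum: -1 + 0 + 1 = 0  ✓
3 ≤ 1 ≤ 5 (triangle on l)  ✗
L = 1 + 4 + 1 = 6 (even)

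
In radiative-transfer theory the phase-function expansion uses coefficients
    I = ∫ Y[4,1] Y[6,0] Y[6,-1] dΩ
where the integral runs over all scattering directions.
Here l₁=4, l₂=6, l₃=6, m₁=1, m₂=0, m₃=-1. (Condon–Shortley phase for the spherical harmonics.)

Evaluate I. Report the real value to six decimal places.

-0.043721

Rules hold: Σm=0, L=16 even, 2≤6≤10.
N = 9·13·13 = 1521
Δ = 4!·4!·8!/17! = 1/15315300
Racah Σ t=0..4: t=0:+1/829440 t=1:−1/25920 t=2:+1/9216 t=3:−1/25920 t=4:+1/829440 = 7/207360
⇒ 3j(4 6 6; 0 0 0)² = 28/2431, sgn +1
Racah Σ t=0..3: t=0:+1/207360 t=1:−1/17280 t=2:+1/13824 t=3:−1/103680 = 1/103680
⇒ 3j(4 6 6; 1 0 -1)² = 10/7293, sgn -1
4πI² = N·(3j₀)²·(3jₘ)² = 840/34969
I = -1·√(0.0240213/4π) = -0.04372130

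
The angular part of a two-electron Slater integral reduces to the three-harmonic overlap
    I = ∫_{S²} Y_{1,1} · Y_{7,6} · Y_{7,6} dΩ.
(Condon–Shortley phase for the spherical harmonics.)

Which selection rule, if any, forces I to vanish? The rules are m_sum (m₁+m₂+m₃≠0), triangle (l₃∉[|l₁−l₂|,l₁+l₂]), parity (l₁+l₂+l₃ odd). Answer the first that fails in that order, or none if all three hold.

azimuthal sum: 1 + 6 + 6 = 13  ✗
6 ≤ 7 ≤ 8 (triangle on l)
L = 1 + 7 + 7 = 15 (odd)

m_sum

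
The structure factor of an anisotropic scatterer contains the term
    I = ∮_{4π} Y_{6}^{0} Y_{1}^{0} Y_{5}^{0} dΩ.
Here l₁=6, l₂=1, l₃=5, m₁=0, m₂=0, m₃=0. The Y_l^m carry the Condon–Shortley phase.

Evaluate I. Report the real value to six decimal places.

Checks pass: Σm=0; 12 even; l₃=5∈[5,7].
(2·6+1)(2·1+1)(2·5+1) = 429
Δ: 2! 10! 0! / 13! → 1/858
sum: t=1:−1/14400 = -1/14400
3j²(6 1 5; 0 0 0) = Δ·Π!·Σ² = 6/143  (sign +1)
(m-triple is (0,0,0) — same symbol as above.)
combine: 4πI² = 429·6/143·6/143 = 108/143
take √, sign +1: I = 0.24515397

0.245154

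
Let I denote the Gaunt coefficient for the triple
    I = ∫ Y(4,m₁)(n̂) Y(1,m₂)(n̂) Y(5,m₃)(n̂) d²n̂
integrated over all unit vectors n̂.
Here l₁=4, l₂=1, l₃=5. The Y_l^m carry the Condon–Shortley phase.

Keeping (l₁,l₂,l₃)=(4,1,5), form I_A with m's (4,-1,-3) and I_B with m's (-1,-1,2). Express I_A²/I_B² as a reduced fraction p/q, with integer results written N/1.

1/21

l's match ⇒ only the (l;m) 3-j factors differ between A and B.
A: triangle coeff Δ(4,1,5) = 1/495; Σ_t [0,0]: t=0:+1/80640 = 1/80640; (3j)²=1/495 [(4 1 5; 4 -1 -3)], sign=+1
B: triangle coeff Δ(4,1,5) = 1/495; Σ_t [0,0]: t=0:+1/1440 = 1/1440; (3j)²=7/165 [(4 1 5; -1 -1 2)], sign=-1
I_A²/I_B² = (1/495)/(7/165) = 1/21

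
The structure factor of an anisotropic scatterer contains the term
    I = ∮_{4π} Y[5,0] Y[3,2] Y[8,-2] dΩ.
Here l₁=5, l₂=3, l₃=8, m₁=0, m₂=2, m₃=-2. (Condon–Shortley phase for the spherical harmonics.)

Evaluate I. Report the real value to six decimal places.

0.163251

m-sum 0 ✓  L=16 even ✓  2≤8≤8 ✓
Π(2lᵢ+1) = 11×7×17 = 1309
triangle coeff Δ(5,3,8) = 1/136136
Σ_t [0,0]: t=0:+1/518400 = 1/518400
(3j)²=56/2431 [(5 3 8; 0 0 0)], sign=+1
Σ_t [0,0]: t=0:+1/1728000 = 1/1728000
(3j)²=27/2431 [(5 3 8; 0 2 -2)], sign=+1
⇒ 4πI² = 10584/31603
I = (+1)√(10584/31603/(4π)) = 0.16325099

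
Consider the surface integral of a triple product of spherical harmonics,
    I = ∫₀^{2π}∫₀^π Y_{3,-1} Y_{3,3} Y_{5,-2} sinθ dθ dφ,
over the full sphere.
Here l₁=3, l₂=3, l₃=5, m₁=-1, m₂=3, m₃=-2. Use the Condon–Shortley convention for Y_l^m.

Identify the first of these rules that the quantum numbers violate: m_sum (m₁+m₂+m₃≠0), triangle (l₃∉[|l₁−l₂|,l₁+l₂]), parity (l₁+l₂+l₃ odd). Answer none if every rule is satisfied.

parity

m₁+m₂+m₃ = -1 + 3 − 2 = 0  ✓
triangle: |3−3|=0 ≤ l₃=5 ≤ 3+3=6  ✓
parity: l₁+l₂+l₃ = 11 is odd  ✗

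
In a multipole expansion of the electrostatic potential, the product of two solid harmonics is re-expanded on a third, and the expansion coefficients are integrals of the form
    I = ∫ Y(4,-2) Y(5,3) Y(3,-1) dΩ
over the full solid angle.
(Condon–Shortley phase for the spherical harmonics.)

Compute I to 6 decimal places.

-0.144236

Rules hold: Σm=0, L=12 even, 1≤3≤9.
N = 9·11·7 = 693
Δ = 6!·2!·4!/13! = 1/180180
Racah Σ t=2..4: t=2:+1/576 t=3:−1/144 t=4:+1/576 = -1/288
⇒ 3j(4 5 3; 0 0 0)² = 20/1001, sgn +1
Racah Σ t=4..6: t=4:+1/2304 t=5:−1/720 t=6:+1/5760 = -1/1280
⇒ 3j(4 5 3; -2 3 -1)² = 27/1430, sgn -1
4πI² = N·(3j₀)²·(3jₘ)² = 486/1859
I = -1·√(0.261431/4π) = -0.14423595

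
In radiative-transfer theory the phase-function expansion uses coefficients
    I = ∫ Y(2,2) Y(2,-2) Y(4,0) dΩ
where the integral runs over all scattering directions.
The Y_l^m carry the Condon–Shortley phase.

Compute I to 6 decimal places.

Rules hold: Σm=0, L=8 even, 0≤4≤4.
N = 5·5·9 = 225
Δ = 0!·4!·4!/9! = 1/630
Racah Σ t=0..0: t=0:+1/16 = 1/16
⇒ 3j(2 2 4; 0 0 0)² = 2/35, sgn +1
Racah Σ t=0..0: t=0:+1/576 = 1/576
⇒ 3j(2 2 4; 2 -2 0)² = 1/630, sgn +1
4πI² = N·(3j₀)²·(3jₘ)² = 1/49
I = +1·√(0.0204082/4π) = 0.04029926

0.040299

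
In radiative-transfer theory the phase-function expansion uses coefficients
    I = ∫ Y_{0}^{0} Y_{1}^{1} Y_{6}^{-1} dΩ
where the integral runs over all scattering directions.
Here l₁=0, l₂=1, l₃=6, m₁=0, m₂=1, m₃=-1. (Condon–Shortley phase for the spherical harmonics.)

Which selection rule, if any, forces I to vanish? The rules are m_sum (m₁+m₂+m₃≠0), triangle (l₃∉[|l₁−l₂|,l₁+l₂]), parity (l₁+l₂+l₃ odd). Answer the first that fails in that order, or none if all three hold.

triangle

Σmᵢ = 0  ✓
l₃∈[|l₁−l₂|,l₁+l₂]=[1,1], have l₃=6  ✗
Σlᵢ = 7 ⇒ odd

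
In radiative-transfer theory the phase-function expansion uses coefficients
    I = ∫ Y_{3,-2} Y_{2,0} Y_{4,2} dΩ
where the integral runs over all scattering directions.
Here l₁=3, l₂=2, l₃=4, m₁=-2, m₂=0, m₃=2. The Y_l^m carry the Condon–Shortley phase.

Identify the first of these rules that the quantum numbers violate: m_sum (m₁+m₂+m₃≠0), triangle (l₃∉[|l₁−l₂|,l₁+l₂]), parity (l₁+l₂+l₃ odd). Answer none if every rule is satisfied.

azimuthal sum: -2 + 0 + 2 = 0  ✓
1 ≤ 4 ≤ 5 (triangle on l)  ✓
L = 3 + 2 + 4 = 9 (odd)  ✗

parity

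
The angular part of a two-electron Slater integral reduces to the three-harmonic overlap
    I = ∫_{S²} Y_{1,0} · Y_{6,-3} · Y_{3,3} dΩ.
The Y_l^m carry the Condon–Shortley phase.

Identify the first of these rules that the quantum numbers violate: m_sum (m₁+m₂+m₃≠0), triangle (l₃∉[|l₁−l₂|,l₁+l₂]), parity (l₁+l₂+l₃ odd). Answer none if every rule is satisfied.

triangle

m₁+m₂+m₃ = 0 − 3 + 3 = 0  ✓
triangle: |1−6|=5 ≤ l₃=3 ≤ 1+6=7  ✗
parity: l₁+l₂+l₃ = 10 is even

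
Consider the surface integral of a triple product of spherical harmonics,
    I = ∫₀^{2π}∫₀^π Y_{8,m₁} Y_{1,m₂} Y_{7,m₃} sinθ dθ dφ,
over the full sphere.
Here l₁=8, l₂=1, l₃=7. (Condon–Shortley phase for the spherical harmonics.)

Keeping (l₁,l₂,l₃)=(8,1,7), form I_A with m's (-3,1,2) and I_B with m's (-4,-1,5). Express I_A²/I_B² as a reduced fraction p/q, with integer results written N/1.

55/6

l's match ⇒ only the (l;m) 3-j factors differ between A and B.
A: triangle coeff Δ(8,1,7) = 1/2040; Σ_t [2,2]: t=2:+1/87091200 = 1/87091200; (3j)²=11/408 [(8 1 7; -3 1 2)], sign=-1
B: triangle coeff Δ(8,1,7) = 1/2040; Σ_t [0,0]: t=0:+1/1916006400 = 1/1916006400; (3j)²=1/340 [(8 1 7; -4 -1 5)], sign=+1
I_A²/I_B² = (11/408)/(1/340) = 55/6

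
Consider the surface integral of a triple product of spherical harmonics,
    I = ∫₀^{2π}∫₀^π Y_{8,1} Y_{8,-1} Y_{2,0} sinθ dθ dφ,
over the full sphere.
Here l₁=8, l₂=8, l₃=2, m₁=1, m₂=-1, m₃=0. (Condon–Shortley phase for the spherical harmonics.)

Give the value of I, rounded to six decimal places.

-0.152716

Rules hold: Σm=0, L=18 even, 0≤2≤16.
N = 17·17·5 = 1445
Δ = 14!·2!·2!/19! = 1/348840
Racah Σ t=6..8: t=6:+1/116121600 t=7:−1/25401600 t=8:+1/116121600 = -1/45158400
⇒ 3j(8 8 2; 0 0 0)² = 24/1615, sgn -1
Racah Σ t=5..7: t=5:−1/174182400 t=6:+1/29030400 t=7:−1/101606400 = 23/1219276800
⇒ 3j(8 8 2; 1 -1 0)² = 529/38760, sgn +1
4πI² = N·(3j₀)²·(3jₘ)² = 529/1805
I = -1·√(0.293075/4π) = -0.15271592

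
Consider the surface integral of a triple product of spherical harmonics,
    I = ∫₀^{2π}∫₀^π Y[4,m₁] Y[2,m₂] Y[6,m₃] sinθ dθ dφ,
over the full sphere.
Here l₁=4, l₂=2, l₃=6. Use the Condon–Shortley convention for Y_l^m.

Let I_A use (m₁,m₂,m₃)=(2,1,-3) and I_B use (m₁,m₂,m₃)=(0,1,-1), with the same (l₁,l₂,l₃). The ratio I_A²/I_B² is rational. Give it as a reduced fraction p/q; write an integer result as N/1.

36/25

Same 4,2,6: normalisation and zero-m 3j drop out of the ratio.
A: Δ: 0! 8! 4! / 13! → 1/6435; sum: t=0:+1/8640 = 1/8640; 3j²(4 2 6; 2 1 -3) = Δ·Π!·Σ² = 28/715  (sign -1)
B: Δ: 0! 8! 4! / 13! → 1/6435; sum: t=0:+1/3456 = 1/3456; 3j²(4 2 6; 0 1 -1) = Δ·Π!·Σ² = 35/1287  (sign -1)
I_A²/I_B² = (28/715)/(35/1287) = 36/25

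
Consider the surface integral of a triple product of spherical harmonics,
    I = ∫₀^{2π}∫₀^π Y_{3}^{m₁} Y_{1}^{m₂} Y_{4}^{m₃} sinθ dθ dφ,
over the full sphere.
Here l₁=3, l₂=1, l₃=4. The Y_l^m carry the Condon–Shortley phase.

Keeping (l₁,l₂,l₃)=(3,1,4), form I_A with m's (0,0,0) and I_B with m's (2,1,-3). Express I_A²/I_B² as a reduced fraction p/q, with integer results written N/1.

Same 3,1,4: normalisation and zero-m 3j drop out of the ratio.
A: Δ: 0! 6! 2! / 9! → 1/252; sum: t=0:+1/36 = 1/36; 3j²(3 1 4; 0 0 0) = Δ·Π!·Σ² = 4/63  (sign +1)
B: Δ: 0! 6! 2! / 9! → 1/252; sum: t=0:+1/240 = 1/240; 3j²(3 1 4; 2 1 -3) = Δ·Π!·Σ² = 1/12  (sign -1)
I_A²/I_B² = (4/63)/(1/12) = 16/21

16/21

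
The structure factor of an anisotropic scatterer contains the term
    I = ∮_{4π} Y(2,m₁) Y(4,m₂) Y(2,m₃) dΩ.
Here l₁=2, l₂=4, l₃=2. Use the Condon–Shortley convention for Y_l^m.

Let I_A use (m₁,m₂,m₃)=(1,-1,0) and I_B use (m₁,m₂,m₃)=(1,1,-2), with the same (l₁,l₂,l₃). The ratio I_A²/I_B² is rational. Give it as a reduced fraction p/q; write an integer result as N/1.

6/1

Same 2,4,2: normalisation and zero-m 3j drop out of the ratio.
A: Δ: 4! 0! 4! / 9! → 1/630; sum: t=1:−1/24 = -1/24; 3j²(2 4 2; 1 -1 0) = Δ·Π!·Σ² = 1/21  (sign -1)
B: Δ: 4! 0! 4! / 9! → 1/630; sum: t=1:−1/144 = -1/144; 3j²(2 4 2; 1 1 -2) = Δ·Π!·Σ² = 1/126  (sign -1)
I_A²/I_B² = (1/21)/(1/126) = 6/1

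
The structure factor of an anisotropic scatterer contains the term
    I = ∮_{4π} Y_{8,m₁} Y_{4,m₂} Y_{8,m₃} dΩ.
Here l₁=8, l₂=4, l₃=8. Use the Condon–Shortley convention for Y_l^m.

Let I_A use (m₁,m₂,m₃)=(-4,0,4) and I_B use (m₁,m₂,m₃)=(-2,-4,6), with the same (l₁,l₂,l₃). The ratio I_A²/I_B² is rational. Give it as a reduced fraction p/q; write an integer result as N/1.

96/143

l's match ⇒ only the (l;m) 3-j factors differ between A and B.
A: triangle coeff Δ(8,4,8) = 1/185175900; Σ_t [0,4]: t=0:+1/275904921600 t=1:−1/1437004800 t=2:+1/116121600 t=3:−1/78382080 t=4:+1/557383680 = -1/328458240; (3j)²=16/4199 [(8 4 8; -4 0 4)], sign=-1
B: triangle coeff Δ(8,4,8) = 1/185175900; Σ_t [0,0]: t=0:+1/4180377600 = 1/4180377600; (3j)²=11/1938 [(8 4 8; -2 -4 6)], sign=+1
I_A²/I_B² = (16/4199)/(11/1938) = 96/143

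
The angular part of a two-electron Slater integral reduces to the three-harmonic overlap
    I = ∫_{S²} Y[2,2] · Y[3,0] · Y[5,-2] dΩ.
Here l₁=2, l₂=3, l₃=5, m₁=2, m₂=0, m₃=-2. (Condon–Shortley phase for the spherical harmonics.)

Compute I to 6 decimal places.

Rules hold: Σm=0, L=10 even, 1≤5≤5.
N = 5·7·11 = 385
Δ = 0!·4!·6!/11! = 1/2310
Racah Σ t=0..0: t=0:+1/144 = 1/144
⇒ 3j(2 3 5; 0 0 0)² = 10/231, sgn -1
Racah Σ t=0..0: t=0:+1/864 = 1/864
⇒ 3j(2 3 5; 2 0 -2)² = 1/66, sgn -1
4πI² = N·(3j₀)²·(3jₘ)² = 25/99
I = +1·√(0.252525/4π) = 0.14175797

0.141758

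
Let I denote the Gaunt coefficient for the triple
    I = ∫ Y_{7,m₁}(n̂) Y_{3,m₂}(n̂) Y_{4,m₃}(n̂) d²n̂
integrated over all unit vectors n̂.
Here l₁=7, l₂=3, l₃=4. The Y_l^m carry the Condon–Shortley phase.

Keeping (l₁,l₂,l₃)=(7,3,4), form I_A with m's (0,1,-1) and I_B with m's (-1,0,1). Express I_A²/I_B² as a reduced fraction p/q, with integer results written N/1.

Same 7,3,4: normalisation and zero-m 3j drop out of the ratio.
A: Δ: 6! 8! 0! / 15! → 1/45045; sum: t=4:+1/34560 = 1/34560; 3j²(7 3 4; 0 1 -1) = Δ·Π!·Σ² = 7/429  (sign -1)
B: Δ: 6! 8! 0! / 15! → 1/45045; sum: t=3:−1/25920 = -1/25920; 3j²(7 3 4; -1 0 1) = Δ·Π!·Σ² = 32/1287  (sign +1)
I_A²/I_B² = (7/429)/(32/1287) = 21/32

21/32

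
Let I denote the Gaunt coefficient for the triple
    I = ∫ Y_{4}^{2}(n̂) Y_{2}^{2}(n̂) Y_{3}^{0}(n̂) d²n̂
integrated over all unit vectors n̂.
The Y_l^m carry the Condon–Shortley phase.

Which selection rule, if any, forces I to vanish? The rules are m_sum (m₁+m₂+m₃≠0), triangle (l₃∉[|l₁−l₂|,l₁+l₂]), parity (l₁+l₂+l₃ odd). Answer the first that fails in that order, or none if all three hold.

m_sum

azimuthal sum: 2 + 2 + 0 = 4  ✗
2 ≤ 3 ≤ 6 (triangle on l)
L = 4 + 2 + 3 = 9 (odd)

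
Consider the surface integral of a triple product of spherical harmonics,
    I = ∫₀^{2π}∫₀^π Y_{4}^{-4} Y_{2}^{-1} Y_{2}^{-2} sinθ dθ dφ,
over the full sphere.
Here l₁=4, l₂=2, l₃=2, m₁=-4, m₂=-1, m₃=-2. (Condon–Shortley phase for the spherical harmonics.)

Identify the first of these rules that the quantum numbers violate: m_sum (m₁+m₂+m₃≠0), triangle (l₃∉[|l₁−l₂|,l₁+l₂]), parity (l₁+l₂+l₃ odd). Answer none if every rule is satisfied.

m_sum

azimuthal sum: -4 − 1 − 2 = -7  ✗
2 ≤ 2 ≤ 6 (triangle on l)
L = 4 + 2 + 2 = 8 (even)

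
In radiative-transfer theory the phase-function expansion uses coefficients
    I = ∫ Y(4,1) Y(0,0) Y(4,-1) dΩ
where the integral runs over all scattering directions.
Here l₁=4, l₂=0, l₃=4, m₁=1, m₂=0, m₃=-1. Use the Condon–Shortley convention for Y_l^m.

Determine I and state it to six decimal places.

-0.282095

m-sum 0 ✓  L=8 even ✓  4≤4≤4 ✓
Π(2lᵢ+1) = 9×1×9 = 81
triangle coeff Δ(4,0,4) = 1/9
Σ_t [0,0]: t=0:+1/576 = 1/576
(3j)²=1/9 [(4 0 4; 0 0 0)], sign=+1
Σ_t [0,0]: t=0:+1/720 = 1/720
(3j)²=1/9 [(4 0 4; 1 0 -1)], sign=-1
⇒ 4πI² = 1/1
I = (-1)√(1/1/(4π)) = -0.28209479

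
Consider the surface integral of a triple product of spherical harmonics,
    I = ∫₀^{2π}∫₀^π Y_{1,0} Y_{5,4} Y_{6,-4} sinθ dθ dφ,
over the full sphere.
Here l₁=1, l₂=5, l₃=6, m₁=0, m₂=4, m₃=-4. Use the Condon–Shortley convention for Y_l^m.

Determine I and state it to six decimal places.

Checks pass: Σm=0; 12 even; l₃=6∈[4,6].
(2·1+1)(2·5+1)(2·6+1) = 429
Δ: 0! 2! 10! / 13! → 1/858
sum: t=0:+1/14400 = 1/14400
3j²(1 5 6; 0 0 0) = Δ·Π!·Σ² = 6/143  (sign +1)
sum: t=0:+1/362880 = 1/362880
3j²(1 5 6; 0 4 -4) = Δ·Π!·Σ² = 10/429  (sign +1)
combine: 4πI² = 429·6/143·10/429 = 60/143
take √, sign +1: I = 0.18272698

0.182727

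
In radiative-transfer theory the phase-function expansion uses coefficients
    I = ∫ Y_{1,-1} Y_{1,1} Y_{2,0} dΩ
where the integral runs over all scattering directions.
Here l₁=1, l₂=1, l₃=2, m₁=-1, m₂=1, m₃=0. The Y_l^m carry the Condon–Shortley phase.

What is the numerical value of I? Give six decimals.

0.126157

Checks pass: Σm=0; 4 even; l₃=2∈[0,2].
(2·1+1)(2·1+1)(2·2+1) = 45
Δ: 0! 2! 2! / 5! → 1/30
sum: t=0:+1/1 = 1/1
3j²(1 1 2; 0 0 0) = Δ·Π!·Σ² = 2/15  (sign +1)
sum: t=0:+1/4 = 1/4
3j²(1 1 2; -1 1 0) = Δ·Π!·Σ² = 1/30  (sign +1)
combine: 4πI² = 45·2/15·1/30 = 1/5
take √, sign +1: I = 0.12615663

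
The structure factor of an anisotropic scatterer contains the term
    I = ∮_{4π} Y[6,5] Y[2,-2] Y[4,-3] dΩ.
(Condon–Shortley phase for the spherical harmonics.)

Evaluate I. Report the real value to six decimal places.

Checks pass: Σm=0; 12 even; l₃=4∈[4,8].
(2·6+1)(2·2+1)(2·4+1) = 585
Δ: 4! 8! 0! / 13! → 1/6435
sum: t=2:+1/2304 = 1/2304
3j²(6 2 4; 0 0 0) = Δ·Π!·Σ² = 5/143  (sign +1)
sum: t=0:+1/120960 = 1/120960
3j²(6 2 4; 5 -2 -3) = Δ·Π!·Σ² = 2/39  (sign -1)
combine: 4πI² = 585·5/143·2/39 = 150/143
take √, sign -1: I = -0.28891672

-0.288917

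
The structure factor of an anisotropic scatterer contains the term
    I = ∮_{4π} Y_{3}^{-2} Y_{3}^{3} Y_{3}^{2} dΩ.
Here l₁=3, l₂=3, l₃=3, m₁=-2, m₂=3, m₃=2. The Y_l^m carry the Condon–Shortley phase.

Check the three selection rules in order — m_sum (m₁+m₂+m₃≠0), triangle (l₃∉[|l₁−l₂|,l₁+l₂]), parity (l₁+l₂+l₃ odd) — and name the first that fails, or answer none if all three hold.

m₁+m₂+m₃ = -2 + 3 + 2 = 3  ✗
triangle: |3−3|=0 ≤ l₃=3 ≤ 3+3=6
parity: l₁+l₂+l₃ = 9 is odd

m_sum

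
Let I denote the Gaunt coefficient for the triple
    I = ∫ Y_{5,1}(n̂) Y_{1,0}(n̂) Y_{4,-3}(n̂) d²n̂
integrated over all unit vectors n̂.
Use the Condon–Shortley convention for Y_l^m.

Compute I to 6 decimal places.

0.000000

1 + 0 − 3 = -2 ≠ 0: azimuthal integral kills it; I = 0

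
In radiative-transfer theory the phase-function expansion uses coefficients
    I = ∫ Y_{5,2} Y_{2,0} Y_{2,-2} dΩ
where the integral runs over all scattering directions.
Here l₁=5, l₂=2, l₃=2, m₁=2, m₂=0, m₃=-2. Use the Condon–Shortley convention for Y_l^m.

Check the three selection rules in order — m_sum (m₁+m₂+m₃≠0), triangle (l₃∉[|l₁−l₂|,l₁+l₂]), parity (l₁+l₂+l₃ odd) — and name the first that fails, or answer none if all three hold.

triangle

azimuthal sum: 2 + 0 − 2 = 0  ✓
3 ≤ 2 ≤ 7 (triangle on l)  ✗
L = 5 + 2 + 2 = 9 (odd)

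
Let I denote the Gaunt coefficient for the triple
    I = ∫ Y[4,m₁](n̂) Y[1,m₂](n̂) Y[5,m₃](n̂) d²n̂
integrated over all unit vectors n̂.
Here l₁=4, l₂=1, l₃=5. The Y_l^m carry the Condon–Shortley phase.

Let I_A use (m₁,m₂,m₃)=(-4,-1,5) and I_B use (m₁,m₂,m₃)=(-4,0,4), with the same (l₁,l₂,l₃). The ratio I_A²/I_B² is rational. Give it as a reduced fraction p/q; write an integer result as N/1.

Same 4,1,5: normalisation and zero-m 3j drop out of the ratio.
A: Δ: 0! 8! 2! / 11! → 1/495; sum: t=0:+1/80640 = 1/80640; 3j²(4 1 5; -4 -1 5) = Δ·Π!·Σ² = 1/11  (sign +1)
B: Δ: 0! 8! 2! / 11! → 1/495; sum: t=0:+1/40320 = 1/40320; 3j²(4 1 5; -4 0 4) = Δ·Π!·Σ² = 1/55  (sign -1)
I_A²/I_B² = (1/11)/(1/55) = 5/1

5/1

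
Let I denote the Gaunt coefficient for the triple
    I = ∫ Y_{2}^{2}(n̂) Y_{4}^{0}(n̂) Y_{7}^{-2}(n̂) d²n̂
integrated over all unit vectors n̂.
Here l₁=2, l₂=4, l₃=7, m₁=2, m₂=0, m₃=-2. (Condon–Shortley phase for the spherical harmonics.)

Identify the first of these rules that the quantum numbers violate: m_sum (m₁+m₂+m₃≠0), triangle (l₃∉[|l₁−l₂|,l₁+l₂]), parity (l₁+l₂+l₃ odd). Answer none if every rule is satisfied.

azimuthal sum: 2 + 0 − 2 = 0  ✓
2 ≤ 7 ≤ 6 (triangle on l)  ✗
L = 2 + 4 + 7 = 13 (odd)

triangle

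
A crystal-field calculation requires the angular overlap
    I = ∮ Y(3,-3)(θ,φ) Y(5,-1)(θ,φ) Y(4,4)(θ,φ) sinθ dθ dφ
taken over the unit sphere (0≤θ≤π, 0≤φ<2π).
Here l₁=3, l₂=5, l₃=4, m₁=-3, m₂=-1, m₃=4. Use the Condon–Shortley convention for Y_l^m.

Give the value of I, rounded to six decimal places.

0.050679

m-sum 0 ✓  L=12 even ✓  2≤4≤8 ✓
Π(2lᵢ+1) = 7×11×9 = 693
triangle coeff Δ(3,5,4) = 1/180180
Σ_t [1,3]: t=1:−1/576 t=2:+1/144 t=3:−1/576 = 1/288
(3j)²=20/1001 [(3 5 4; 0 0 0)], sign=+1
Σ_t [4,4]: t=4:+1/34560 = 1/34560
(3j)²=1/429 [(3 5 4; -3 -1 4)], sign=+1
⇒ 4πI² = 60/1859
I = (+1)√(60/1859/(4π)) = 0.05067935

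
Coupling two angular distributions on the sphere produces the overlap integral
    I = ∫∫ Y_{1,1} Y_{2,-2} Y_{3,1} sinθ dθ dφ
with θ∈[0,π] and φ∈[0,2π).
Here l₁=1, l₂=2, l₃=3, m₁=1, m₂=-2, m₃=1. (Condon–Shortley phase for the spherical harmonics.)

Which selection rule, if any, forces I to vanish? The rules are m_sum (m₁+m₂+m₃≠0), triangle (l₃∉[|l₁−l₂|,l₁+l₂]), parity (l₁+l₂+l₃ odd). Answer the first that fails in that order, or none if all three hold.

none

Σmᵢ = 0  ✓
l₃∈[|l₁−l₂|,l₁+l₂]=[1,3], have l₃=3  ✓
Σlᵢ = 6 ⇒ even  ✓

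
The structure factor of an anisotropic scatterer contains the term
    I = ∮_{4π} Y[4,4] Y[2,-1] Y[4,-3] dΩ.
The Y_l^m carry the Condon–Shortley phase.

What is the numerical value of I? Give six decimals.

m-sum 0 ✓  L=10 even ✓  2≤4≤6 ✓
Π(2lᵢ+1) = 9×5×9 = 405
triangle coeff Δ(4,2,4) = 1/13860
Σ_t [0,2]: t=0:+1/192 t=1:−1/36 t=2:+1/192 = -5/288
(3j)²=20/693 [(4 2 4; 0 0 0)], sign=-1
Σ_t [0,0]: t=0:+1/1440 = 1/1440
(3j)²=7/165 [(4 2 4; 4 -1 -3)], sign=-1
⇒ 4πI² = 60/121
I = (+1)√(60/121/(4π)) = 0.19864517

0.198645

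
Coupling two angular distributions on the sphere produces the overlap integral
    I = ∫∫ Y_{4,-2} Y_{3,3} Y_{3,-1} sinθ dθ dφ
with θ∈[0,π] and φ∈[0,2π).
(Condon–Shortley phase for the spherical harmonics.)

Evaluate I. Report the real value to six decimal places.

-0.188451

Checks pass: Σm=0; 10 even; l₃=3∈[1,7].
(2·4+1)(2·3+1)(2·3+1) = 441
Δ: 4! 4! 2! / 11! → 1/34650
sum: t=1:−1/72 t=2:+1/16 t=3:−1/72 = 5/144
3j²(4 3 3; 0 0 0) = Δ·Π!·Σ² = 2/77  (sign -1)
sum: t=4:+1/192 = 1/192
3j²(4 3 3; -2 3 -1) = Δ·Π!·Σ² = 3/77  (sign +1)
combine: 4πI² = 441·2/77·3/77 = 54/121
take √, sign -1: I = -0.18845135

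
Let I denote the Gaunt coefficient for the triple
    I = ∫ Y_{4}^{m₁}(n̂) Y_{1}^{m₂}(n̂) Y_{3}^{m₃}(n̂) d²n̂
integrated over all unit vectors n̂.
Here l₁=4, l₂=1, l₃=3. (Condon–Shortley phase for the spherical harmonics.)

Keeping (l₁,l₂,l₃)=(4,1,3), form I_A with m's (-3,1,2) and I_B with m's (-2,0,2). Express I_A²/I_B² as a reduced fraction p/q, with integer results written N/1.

7/4

Same 4,1,3: normalisation and zero-m 3j drop out of the ratio.
A: Δ: 2! 6! 0! / 9! → 1/252; sum: t=2:+1/240 = 1/240; 3j²(4 1 3; -3 1 2) = Δ·Π!·Σ² = 1/12  (sign -1)
B: Δ: 2! 6! 0! / 9! → 1/252; sum: t=1:−1/120 = -1/120; 3j²(4 1 3; -2 0 2) = Δ·Π!·Σ² = 1/21  (sign +1)
I_A²/I_B² = (1/12)/(1/21) = 7/4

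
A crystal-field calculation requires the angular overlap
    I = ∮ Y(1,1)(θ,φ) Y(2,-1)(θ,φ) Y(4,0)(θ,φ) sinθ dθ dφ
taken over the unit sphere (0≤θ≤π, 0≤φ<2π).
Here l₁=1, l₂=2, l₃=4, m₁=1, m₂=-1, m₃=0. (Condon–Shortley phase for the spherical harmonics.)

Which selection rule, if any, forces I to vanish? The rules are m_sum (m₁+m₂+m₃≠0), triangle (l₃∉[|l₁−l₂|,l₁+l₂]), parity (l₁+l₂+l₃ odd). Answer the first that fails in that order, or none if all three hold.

triangle

m₁+m₂+m₃ = 1 − 1 + 0 = 0  ✓
triangle: |1−2|=1 ≤ l₃=4 ≤ 1+2=3  ✗
parity: l₁+l₂+l₃ = 7 is odd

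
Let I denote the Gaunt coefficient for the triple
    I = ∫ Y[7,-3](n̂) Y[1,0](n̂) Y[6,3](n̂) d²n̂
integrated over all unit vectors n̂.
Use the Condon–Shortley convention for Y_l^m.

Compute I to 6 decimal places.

-0.221293

m-sum 0 ✓  L=14 even ✓  6≤6≤8 ✓
Π(2lᵢ+1) = 15×3×13 = 585
triangle coeff Δ(7,1,6) = 1/1365
Σ_t [1,1]: t=1:−1/518400 = -1/518400
(3j)²=7/195 [(7 1 6; 0 0 0)], sign=-1
Σ_t [1,1]: t=1:−1/2177280 = -1/2177280
(3j)²=8/273 [(7 1 6; -3 0 3)], sign=+1
⇒ 4πI² = 8/13
I = (-1)√(8/13/(4π)) = -0.22129336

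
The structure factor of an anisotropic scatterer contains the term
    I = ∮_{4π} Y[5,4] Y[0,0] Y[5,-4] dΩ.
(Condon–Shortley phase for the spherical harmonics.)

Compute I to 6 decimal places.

0.282095

Checks pass: Σm=0; 10 even; l₃=5∈[5,5].
(2·5+1)(2·0+1)(2·5+1) = 121
Δ: 0! 10! 0! / 11! → 1/11
sum: t=0:+1/14400 = 1/14400
3j²(5 0 5; 0 0 0) = Δ·Π!·Σ² = 1/11  (sign -1)
sum: t=0:+1/362880 = 1/362880
3j²(5 0 5; 4 0 -4) = Δ·Π!·Σ² = 1/11  (sign -1)
combine: 4πI² = 121·1/11·1/11 = 1/1
take √, sign +1: I = 0.28209479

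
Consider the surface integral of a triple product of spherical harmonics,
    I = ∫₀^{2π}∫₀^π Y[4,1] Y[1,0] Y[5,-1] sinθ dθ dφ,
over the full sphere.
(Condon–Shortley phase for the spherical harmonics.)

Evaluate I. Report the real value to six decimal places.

m-sum 0 ✓  L=10 even ✓  3≤5≤5 ✓
Π(2lᵢ+1) = 9×3×11 = 297
triangle coeff Δ(4,1,5) = 1/495
Σ_t [0,0]: t=0:+1/576 = 1/576
(3j)²=5/99 [(4 1 5; 0 0 0)], sign=-1
Σ_t [0,0]: t=0:+1/720 = 1/720
(3j)²=8/165 [(4 1 5; 1 0 -1)], sign=+1
⇒ 4πI² = 8/11
I = (-1)√(8/11/(4π)) = -0.24057125

-0.240571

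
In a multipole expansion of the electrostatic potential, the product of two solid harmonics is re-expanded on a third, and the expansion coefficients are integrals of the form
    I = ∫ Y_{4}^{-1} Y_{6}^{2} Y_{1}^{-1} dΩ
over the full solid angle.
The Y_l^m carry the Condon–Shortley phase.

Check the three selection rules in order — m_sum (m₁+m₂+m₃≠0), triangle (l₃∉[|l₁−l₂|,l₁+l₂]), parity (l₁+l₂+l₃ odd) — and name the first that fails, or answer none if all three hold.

azimuthal sum: -1 + 2 − 1 = 0  ✓
2 ≤ 1 ≤ 10 (triangle on l)  ✗
L = 4 + 6 + 1 = 11 (odd)

triangle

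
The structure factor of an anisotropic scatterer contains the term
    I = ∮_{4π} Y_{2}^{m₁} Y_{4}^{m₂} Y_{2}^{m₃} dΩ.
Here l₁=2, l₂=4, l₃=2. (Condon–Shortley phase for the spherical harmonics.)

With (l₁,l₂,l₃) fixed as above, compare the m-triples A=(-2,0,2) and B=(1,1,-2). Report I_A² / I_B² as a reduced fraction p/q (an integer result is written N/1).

Shared (l₁,l₂,l₃)=(2,4,2): N and (l;000)² cancel in I_A²/I_B².
A: Δ = 4!·0!·4!/9! = 1/630; Racah Σ t=4..4: t=4:+1/576 = 1/576; ⇒ 3j(2 4 2; -2 0 2)² = 1/630, sgn +1
B: Δ = 4!·0!·4!/9! = 1/630; Racah Σ t=1..1: t=1:−1/144 = -1/144; ⇒ 3j(2 4 2; 1 1 -2)² = 1/126, sgn -1
I_A²/I_B² = (1/630)/(1/126) = 1/5

1/5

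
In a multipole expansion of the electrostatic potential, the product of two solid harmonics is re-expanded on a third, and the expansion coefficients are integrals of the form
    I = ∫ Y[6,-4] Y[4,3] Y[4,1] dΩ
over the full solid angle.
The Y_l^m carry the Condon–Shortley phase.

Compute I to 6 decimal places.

Checks pass: Σm=0; 14 even; l₃=4∈[2,10].
(2·6+1)(2·4+1)(2·4+1) = 1053
Δ: 6! 6! 2! / 15! → 1/1261260
sum: t=2:+1/4608 t=3:−1/1296 t=4:+1/4608 = -7/20736
3j²(6 4 4; 0 0 0) = Δ·Π!·Σ² = 20/1287  (sign -1)
sum: t=5:−1/28800 t=6:+1/34560 = -1/172800
3j²(6 4 4; -4 3 1) = Δ·Π!·Σ² = 1/1430  (sign +1)
combine: 4πI² = 1053·20/1287·1/1430 = 18/1573
take √, sign -1: I = -0.03017637

-0.030176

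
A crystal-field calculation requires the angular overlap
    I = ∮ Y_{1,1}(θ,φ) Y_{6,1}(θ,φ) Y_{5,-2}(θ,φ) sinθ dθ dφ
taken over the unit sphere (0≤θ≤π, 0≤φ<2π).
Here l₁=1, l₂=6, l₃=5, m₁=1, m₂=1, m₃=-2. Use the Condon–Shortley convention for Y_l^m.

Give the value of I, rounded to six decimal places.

-0.129207

Rules hold: Σm=0, L=12 even, 5≤5≤7.
N = 3·13·11 = 429
Δ = 2!·0!·10!/13! = 1/858
Racah Σ t=1..1: t=1:−1/14400 = -1/14400
⇒ 3j(1 6 5; 0 0 0)² = 6/143, sgn +1
Racah Σ t=0..0: t=0:+1/60480 = 1/60480
⇒ 3j(1 6 5; 1 1 -2)² = 5/429, sgn -1
4πI² = N·(3j₀)²·(3jₘ)² = 30/143
I = -1·√(0.20979/4π) = -0.12920749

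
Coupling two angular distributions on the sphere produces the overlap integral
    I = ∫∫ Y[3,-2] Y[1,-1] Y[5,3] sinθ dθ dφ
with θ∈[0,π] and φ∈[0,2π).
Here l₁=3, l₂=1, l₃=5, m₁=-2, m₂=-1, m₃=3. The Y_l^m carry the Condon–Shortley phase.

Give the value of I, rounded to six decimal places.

0.000000

|3−1|≤5≤3+1 violated ⇒ I = 0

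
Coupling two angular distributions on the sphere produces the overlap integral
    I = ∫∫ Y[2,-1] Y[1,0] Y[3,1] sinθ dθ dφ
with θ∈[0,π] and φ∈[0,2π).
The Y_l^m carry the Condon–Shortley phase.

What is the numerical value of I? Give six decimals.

-0.233597

Rules hold: Σm=0, L=6 even, 1≤3≤3.
N = 5·3·7 = 105
Δ = 0!·4!·2!/7! = 1/105
Racah Σ t=0..0: t=0:+1/4 = 1/4
⇒ 3j(2 1 3; 0 0 0)² = 3/35, sgn -1
Racah Σ t=0..0: t=0:+1/6 = 1/6
⇒ 3j(2 1 3; -1 0 1)² = 8/105, sgn +1
4πI² = N·(3j₀)²·(3jₘ)² = 24/35
I = -1·√(0.685714/4π) = -0.23359668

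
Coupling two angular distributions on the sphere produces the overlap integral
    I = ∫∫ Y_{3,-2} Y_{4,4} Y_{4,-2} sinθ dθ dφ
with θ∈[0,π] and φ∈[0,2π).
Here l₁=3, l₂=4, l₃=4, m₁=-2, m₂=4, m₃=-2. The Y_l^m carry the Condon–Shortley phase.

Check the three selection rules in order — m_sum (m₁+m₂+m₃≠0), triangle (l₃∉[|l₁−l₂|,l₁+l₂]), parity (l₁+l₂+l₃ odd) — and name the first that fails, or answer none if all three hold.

parity

m₁+m₂+m₃ = -2 + 4 − 2 = 0  ✓
triangle: |3−4|=1 ≤ l₃=4 ≤ 3+4=7  ✓
parity: l₁+l₂+l₃ = 11 is odd  ✗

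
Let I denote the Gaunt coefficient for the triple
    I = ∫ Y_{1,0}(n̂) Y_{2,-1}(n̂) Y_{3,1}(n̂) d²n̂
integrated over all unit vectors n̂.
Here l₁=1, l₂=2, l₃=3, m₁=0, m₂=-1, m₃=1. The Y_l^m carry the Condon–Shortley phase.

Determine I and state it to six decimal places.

-0.233597

m-sum 0 ✓  L=6 even ✓  1≤3≤3 ✓
Π(2lᵢ+1) = 3×5×7 = 105
triangle coeff Δ(1,2,3) = 1/105
Σ_t [0,0]: t=0:+1/4 = 1/4
(3j)²=3/35 [(1 2 3; 0 0 0)], sign=-1
Σ_t [0,0]: t=0:+1/6 = 1/6
(3j)²=8/105 [(1 2 3; 0 -1 1)], sign=+1
⇒ 4πI² = 24/35
I = (-1)√(24/35/(4π)) = -0.23359668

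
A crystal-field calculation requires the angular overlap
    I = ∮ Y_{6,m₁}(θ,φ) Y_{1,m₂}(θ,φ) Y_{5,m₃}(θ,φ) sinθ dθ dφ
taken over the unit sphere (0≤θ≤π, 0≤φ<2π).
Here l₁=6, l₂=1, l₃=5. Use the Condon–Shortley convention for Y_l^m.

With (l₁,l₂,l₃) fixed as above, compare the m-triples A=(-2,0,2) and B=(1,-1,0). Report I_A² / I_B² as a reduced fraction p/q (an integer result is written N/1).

32/21

Shared (l₁,l₂,l₃)=(6,1,5): N and (l;000)² cancel in I_A²/I_B².
A: Δ = 2!·10!·0!/13! = 1/858; Racah Σ t=1..1: t=1:−1/30240 = -1/30240; ⇒ 3j(6 1 5; -2 0 2)² = 16/429, sgn +1
B: Δ = 2!·10!·0!/13! = 1/858; Racah Σ t=0..0: t=0:+1/28800 = 1/28800; ⇒ 3j(6 1 5; 1 -1 0)² = 7/286, sgn -1
I_A²/I_B² = (16/429)/(7/286) = 32/21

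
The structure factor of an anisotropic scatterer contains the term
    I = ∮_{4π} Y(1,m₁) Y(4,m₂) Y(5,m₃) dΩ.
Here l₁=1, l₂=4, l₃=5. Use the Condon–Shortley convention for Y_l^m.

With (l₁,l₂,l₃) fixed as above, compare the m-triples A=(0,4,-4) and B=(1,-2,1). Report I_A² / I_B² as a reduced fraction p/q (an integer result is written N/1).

3/2

l's match ⇒ only the (l;m) 3-j factors differ between A and B.
A: triangle coeff Δ(1,4,5) = 1/495; Σ_t [0,0]: t=0:+1/40320 = 1/40320; (3j)²=1/55 [(1 4 5; 0 4 -4)], sign=-1
B: triangle coeff Δ(1,4,5) = 1/495; Σ_t [0,0]: t=0:+1/2880 = 1/2880; (3j)²=2/165 [(1 4 5; 1 -2 1)], sign=+1
I_A²/I_B² = (1/55)/(2/165) = 3/2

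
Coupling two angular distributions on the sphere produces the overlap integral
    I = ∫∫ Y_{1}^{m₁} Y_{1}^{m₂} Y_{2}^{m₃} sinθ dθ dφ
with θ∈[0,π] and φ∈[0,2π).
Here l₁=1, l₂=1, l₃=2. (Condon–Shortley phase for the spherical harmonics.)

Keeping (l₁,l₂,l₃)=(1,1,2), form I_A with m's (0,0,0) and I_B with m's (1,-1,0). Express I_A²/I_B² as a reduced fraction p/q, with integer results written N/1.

Same 1,1,2: normalisation and zero-m 3j drop out of the ratio.
A: Δ: 0! 2! 2! / 5! → 1/30; sum: t=0:+1/1 = 1/1; 3j²(1 1 2; 0 0 0) = Δ·Π!·Σ² = 2/15  (sign +1)
B: Δ: 0! 2! 2! / 5! → 1/30; sum: t=0:+1/4 = 1/4; 3j²(1 1 2; 1 -1 0) = Δ·Π!·Σ² = 1/30  (sign +1)
I_A²/I_B² = (2/15)/(1/30) = 4/1

4/1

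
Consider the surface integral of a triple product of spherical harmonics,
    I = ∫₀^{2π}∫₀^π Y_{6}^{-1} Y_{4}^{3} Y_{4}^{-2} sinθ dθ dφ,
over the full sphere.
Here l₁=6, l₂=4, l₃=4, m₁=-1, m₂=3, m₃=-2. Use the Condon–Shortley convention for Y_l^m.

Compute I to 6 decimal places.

Rules hold: Σm=0, L=14 even, 2≤4≤10.
N = 13·9·9 = 1053
Δ = 6!·6!·2!/15! = 1/1261260
Racah Σ t=2..4: t=2:+1/4608 t=3:−1/1296 t=4:+1/4608 = -7/20736
⇒ 3j(6 4 4; 0 0 0)² = 20/1287, sgn -1
Racah Σ t=5..6: t=5:−1/11520 t=6:+1/86400 = -13/172800
⇒ 3j(6 4 4; -1 3 -2)² = 13/660, sgn -1
4πI² = N·(3j₀)²·(3jₘ)² = 39/121
I = +1·√(0.322314/4π) = 0.16015286

0.160153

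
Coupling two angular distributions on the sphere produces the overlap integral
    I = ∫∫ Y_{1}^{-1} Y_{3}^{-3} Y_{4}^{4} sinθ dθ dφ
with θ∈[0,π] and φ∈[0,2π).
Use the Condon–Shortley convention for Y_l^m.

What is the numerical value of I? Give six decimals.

0.325735

Rules hold: Σm=0, L=8 even, 2≤4≤4.
N = 3·7·9 = 189
Δ = 0!·2!·6!/9! = 1/252
Racah Σ t=0..0: t=0:+1/36 = 1/36
⇒ 3j(1 3 4; 0 0 0)² = 4/63, sgn +1
Racah Σ t=0..0: t=0:+1/1440 = 1/1440
⇒ 3j(1 3 4; -1 -3 4)² = 1/9, sgn +1
4πI² = N·(3j₀)²·(3jₘ)² = 4/3
I = +1·√(1.33333/4π) = 0.32573501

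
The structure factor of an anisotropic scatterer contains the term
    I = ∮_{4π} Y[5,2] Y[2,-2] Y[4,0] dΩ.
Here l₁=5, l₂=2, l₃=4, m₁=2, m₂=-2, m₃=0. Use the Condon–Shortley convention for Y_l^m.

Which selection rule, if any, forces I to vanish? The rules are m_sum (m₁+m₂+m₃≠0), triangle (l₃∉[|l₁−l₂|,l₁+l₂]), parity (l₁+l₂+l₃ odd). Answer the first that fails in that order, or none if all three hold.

Σmᵢ = 0  ✓
l₃∈[|l₁−l₂|,l₁+l₂]=[3,7], have l₃=4  ✓
Σlᵢ = 11 ⇒ odd  ✗

parity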